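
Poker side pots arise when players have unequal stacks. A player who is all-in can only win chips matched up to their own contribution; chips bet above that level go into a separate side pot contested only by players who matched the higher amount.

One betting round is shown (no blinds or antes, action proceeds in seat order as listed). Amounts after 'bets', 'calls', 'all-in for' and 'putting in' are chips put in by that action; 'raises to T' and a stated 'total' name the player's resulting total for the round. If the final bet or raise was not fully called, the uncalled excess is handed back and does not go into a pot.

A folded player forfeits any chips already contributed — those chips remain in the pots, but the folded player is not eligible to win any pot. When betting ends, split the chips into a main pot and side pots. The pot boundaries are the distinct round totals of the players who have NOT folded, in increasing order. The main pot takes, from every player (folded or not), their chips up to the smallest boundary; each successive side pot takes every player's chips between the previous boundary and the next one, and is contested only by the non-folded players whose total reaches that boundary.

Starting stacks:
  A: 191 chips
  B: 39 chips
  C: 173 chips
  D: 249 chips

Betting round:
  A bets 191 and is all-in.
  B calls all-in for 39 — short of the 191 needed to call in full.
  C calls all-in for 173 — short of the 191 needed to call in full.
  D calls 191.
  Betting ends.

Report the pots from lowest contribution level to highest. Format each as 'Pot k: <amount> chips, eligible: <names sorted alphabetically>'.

Pot 1: 156 chips, eligible: A, B, C, D
Pot 2: 402 chips, eligible: A, C, D
Pot 3: 36 chips, eligible: A, D

Derivation:
Contributions: A=191, B=39, C=173, D=191
Pot levels (distinct totals of non-folded players): 39, 173, 191
Layer 1-39: 39 each from A, B, C, D = 39*4 = 156 chips; eligible A, B, C, D
Layer 40-173: 134 each from A, C, D = 134*3 = 402 chips; eligible A, C, D
Layer 174-191: 18 each from A, D = 18*2 = 36 chips; eligible A, D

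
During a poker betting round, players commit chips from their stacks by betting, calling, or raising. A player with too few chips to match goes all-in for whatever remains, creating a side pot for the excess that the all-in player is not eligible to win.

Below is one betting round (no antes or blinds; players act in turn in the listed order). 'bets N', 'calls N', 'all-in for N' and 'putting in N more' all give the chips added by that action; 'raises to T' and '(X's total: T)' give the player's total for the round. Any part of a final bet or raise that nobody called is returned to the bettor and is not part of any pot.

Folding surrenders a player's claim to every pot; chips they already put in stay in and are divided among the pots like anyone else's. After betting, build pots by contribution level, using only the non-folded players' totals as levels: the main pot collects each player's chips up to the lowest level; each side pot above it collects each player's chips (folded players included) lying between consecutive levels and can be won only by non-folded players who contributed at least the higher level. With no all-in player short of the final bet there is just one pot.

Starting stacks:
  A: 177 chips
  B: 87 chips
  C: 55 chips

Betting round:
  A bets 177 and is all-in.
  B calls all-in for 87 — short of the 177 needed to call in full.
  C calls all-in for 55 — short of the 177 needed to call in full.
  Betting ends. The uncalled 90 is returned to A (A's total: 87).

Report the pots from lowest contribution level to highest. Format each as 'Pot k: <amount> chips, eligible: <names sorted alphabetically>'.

Contributions (after 90 returned to A): A=87, B=87, C=55
Pot levels (distinct totals of non-folded players): 55, 87
Layer 1-55: 55 each from A, B, C = 55*3 = 165 chips; eligible A, B, C
Layer 56-87: 32 each from A, B = 32*2 = 64 chips; eligible A, B

Pot 1: 165 chips, eligible: A, B, C
Pot 2: 64 chips, eligible: A, B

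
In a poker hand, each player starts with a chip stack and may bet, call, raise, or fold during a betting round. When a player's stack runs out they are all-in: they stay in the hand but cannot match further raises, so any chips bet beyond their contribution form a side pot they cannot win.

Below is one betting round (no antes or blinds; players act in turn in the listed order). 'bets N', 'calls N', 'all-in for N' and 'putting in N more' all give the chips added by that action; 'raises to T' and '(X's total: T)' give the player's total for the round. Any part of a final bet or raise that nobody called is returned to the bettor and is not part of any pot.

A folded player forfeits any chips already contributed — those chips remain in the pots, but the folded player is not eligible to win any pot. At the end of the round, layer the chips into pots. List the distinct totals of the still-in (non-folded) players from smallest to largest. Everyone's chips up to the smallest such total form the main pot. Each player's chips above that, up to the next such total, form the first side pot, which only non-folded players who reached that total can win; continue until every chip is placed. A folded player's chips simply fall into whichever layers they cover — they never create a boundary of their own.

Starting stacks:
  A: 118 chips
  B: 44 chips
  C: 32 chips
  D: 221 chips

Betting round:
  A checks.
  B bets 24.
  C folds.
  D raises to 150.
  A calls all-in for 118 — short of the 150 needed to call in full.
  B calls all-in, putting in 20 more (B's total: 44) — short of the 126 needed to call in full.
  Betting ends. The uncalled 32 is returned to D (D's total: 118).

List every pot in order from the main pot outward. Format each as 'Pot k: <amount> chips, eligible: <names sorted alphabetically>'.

Pot 1: 132 chips, eligible: A, B, D
Pot 2: 148 chips, eligible: A, D

Derivation:
Contributions (after 32 returned to D): A=118, B=44, D=118
Folded: C
Pot levels (distinct totals of non-folded players): 44, 118
Layer 1-44: 44 each from A, B, D = 44*3 = 132 chips; eligible A, B, D
Layer 45-118: 74 each from A, D = 74*2 = 148 chips; eligible A, D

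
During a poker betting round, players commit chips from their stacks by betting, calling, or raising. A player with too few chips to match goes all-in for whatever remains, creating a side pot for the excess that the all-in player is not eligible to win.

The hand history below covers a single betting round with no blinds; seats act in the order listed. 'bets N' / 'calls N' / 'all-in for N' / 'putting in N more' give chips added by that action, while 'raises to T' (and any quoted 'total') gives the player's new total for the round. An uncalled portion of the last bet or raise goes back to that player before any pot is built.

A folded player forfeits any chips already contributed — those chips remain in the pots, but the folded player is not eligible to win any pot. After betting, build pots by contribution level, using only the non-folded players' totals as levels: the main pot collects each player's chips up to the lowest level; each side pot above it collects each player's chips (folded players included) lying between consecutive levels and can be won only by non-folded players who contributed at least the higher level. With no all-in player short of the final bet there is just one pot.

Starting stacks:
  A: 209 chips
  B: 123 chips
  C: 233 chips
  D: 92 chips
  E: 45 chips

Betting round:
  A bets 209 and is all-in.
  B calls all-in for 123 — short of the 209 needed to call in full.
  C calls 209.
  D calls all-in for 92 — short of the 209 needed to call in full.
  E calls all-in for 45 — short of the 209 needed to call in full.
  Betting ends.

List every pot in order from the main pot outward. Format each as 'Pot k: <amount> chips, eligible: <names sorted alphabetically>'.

Pot 1: 225 chips, eligible: A, B, C, D, E
Pot 2: 188 chips, eligible: A, B, C, D
Pot 3: 93 chips, eligible: A, B, C
Pot 4: 172 chips, eligible: A, C

Derivation:
Contributions: A=209, B=123, C=209, D=92, E=45
Pot levels (distinct totals of non-folded players): 45, 92, 123, 209
Layer 1-45: 45 each from A, B, C, D, E = 45*5 = 225 chips; eligible A, B, C, D, E
Layer 46-92: 47 each from A, B, C, D = 47*4 = 188 chips; eligible A, B, C, D
Layer 93-123: 31 each from A, B, C = 31*3 = 93 chips; eligible A, B, C
Layer 124-209: 86 each from A, C = 86*2 = 172 chips; eligible A, C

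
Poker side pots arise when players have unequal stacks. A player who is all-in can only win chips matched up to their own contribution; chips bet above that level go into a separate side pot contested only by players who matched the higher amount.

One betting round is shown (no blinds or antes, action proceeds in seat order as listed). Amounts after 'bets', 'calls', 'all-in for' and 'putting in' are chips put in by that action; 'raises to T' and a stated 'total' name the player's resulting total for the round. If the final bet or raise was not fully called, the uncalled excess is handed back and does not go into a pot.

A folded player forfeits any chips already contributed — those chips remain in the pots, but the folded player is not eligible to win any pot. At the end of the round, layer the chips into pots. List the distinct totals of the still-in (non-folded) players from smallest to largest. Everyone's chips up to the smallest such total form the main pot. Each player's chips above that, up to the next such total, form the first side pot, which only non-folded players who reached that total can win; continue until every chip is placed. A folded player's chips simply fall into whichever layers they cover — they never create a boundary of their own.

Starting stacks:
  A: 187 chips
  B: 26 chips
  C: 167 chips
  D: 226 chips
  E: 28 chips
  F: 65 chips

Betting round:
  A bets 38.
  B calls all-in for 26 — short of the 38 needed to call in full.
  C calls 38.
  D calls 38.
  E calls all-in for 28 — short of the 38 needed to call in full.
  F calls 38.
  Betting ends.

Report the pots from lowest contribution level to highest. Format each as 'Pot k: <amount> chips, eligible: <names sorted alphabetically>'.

Contributions: A=38, B=26, C=38, D=38, E=28, F=38
Pot levels (distinct totals of non-folded players): 26, 28, 38
Layer 1-26: 26 each from A, B, C, D, E, F = 26*6 = 156 chips; eligible A, B, C, D, E, F
Layer 27-28: 2 each from A, C, D, E, F = 2*5 = 10 chips; eligible A, C, D, E, F
Layer 29-38: 10 each from A, C, D, F = 10*4 = 40 chips; eligible A, C, D, F

Pot 1: 156 chips, eligible: A, B, C, D, E, F
Pot 2: 10 chips, eligible: A, C, D, E, F
Pot 3: 40 chips, eligible: A, C, D, F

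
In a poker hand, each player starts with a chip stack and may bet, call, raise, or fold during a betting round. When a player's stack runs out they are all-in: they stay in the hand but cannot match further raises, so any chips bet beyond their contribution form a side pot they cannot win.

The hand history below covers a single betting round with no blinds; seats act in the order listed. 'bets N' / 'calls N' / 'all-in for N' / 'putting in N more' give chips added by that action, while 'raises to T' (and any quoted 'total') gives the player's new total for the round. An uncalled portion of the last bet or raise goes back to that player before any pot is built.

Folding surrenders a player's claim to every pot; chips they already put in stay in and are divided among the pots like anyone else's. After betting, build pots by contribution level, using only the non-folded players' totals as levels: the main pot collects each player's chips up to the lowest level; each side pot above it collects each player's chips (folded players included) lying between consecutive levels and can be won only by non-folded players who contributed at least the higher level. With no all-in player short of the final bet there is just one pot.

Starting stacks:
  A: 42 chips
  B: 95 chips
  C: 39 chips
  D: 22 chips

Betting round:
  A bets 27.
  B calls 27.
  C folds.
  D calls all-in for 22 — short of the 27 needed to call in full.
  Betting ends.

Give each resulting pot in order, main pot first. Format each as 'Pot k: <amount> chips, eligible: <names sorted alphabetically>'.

Contributions: A=27, B=27, D=22
Folded: C
Pot levels (distinct totals of non-folded players): 22, 27
Layer 1-22: 22 each from A, B, D = 22*3 = 66 chips; eligible A, B, D
Layer 23-27: 5 each from A, B = 5*2 = 10 chips; eligible A, B

Pot 1: 66 chips, eligible: A, B, D
Pot 2: 10 chips, eligible: A, B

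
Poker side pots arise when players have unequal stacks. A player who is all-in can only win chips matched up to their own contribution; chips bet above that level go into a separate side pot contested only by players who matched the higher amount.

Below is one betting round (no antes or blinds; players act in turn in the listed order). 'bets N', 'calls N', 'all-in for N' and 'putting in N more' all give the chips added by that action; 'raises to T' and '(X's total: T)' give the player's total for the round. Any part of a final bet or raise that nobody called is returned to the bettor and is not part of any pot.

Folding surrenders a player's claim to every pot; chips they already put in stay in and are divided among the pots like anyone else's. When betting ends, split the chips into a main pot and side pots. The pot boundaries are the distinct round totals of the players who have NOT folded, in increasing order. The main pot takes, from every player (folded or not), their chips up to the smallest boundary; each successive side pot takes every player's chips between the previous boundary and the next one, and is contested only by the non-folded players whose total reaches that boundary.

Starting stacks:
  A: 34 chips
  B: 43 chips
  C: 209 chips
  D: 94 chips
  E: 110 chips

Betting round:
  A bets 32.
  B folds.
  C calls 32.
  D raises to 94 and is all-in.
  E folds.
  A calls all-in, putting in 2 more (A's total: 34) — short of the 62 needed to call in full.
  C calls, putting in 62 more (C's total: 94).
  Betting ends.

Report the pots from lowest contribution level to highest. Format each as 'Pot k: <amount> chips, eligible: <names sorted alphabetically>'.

Contributions: A=34, C=94, D=94
Folded: B, E
Pot levels (distinct totals of non-folded players): 34, 94
Layer 1-34: 34 each from A, C, D = 34*3 = 102 chips; eligible A, C, D
Layer 35-94: 60 each from C, D = 60*2 = 120 chips; eligible C, D

Pot 1: 102 chips, eligible: A, C, D
Pot 2: 120 chips, eligible: C, D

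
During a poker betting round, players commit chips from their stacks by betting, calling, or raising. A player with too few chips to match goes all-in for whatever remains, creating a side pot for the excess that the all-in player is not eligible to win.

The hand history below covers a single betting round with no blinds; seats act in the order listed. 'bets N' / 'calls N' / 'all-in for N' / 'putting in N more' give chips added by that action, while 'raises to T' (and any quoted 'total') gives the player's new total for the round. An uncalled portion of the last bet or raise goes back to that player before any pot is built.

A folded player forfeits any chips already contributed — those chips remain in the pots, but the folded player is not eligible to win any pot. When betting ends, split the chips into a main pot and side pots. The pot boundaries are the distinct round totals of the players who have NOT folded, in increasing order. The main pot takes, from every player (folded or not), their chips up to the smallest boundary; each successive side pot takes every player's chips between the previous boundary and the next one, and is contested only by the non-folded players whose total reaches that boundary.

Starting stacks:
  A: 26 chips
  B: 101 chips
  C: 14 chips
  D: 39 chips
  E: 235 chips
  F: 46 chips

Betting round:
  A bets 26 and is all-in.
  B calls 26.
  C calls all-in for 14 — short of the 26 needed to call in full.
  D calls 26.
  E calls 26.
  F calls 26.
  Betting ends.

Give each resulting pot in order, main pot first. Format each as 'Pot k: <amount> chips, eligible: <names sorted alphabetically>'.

Pot 1: 84 chips, eligible: A, B, C, D, E, F
Pot 2: 60 chips, eligible: A, B, D, E, F

Derivation:
Contributions: A=26, B=26, C=14, D=26, E=26, F=26
Pot levels (distinct totals of non-folded players): 14, 26
Layer 1-14: 14 each from A, B, C, D, E, F = 14*6 = 84 chips; eligible A, B, C, D, E, F
Layer 15-26: 12 each from A, B, D, E, F = 12*5 = 60 chips; eligible A, B, D, E, F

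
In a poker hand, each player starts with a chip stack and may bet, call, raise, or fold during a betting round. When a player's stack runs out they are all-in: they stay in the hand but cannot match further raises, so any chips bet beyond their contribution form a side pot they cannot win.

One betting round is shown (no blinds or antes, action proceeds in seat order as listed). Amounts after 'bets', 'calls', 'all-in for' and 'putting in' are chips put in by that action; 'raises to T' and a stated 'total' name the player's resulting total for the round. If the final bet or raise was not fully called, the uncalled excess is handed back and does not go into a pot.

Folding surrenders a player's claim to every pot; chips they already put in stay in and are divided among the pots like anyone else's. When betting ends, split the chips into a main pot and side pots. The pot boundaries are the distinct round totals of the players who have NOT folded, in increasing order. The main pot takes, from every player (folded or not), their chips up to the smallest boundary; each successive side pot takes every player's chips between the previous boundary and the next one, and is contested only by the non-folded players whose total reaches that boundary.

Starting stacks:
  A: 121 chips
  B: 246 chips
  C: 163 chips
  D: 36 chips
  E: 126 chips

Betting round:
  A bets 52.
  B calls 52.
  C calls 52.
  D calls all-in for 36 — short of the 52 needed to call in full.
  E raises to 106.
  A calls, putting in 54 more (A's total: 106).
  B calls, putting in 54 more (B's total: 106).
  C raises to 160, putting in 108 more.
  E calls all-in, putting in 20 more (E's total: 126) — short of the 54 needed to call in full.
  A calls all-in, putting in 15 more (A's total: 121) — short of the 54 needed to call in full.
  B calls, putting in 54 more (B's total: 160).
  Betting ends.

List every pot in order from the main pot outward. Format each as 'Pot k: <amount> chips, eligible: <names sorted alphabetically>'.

Pot 1: 180 chips, eligible: A, B, C, D, E
Pot 2: 340 chips, eligible: A, B, C, E
Pot 3: 15 chips, eligible: B, C, E
Pot 4: 68 chips, eligible: B, C

Derivation:
Contributions: A=121, B=160, C=160, D=36, E=126
Pot levels (distinct totals of non-folded players): 36, 121, 126, 160
Layer 1-36: 36 each from A, B, C, D, E = 36*5 = 180 chips; eligible A, B, C, D, E
Layer 37-121: 85 each from A, B, C, E = 85*4 = 340 chips; eligible A, B, C, E
Layer 122-126: 5 each from B, C, E = 5*3 = 15 chips; eligible B, C, E
Layer 127-160: 34 each from B, C = 34*2 = 68 chips; eligible B, C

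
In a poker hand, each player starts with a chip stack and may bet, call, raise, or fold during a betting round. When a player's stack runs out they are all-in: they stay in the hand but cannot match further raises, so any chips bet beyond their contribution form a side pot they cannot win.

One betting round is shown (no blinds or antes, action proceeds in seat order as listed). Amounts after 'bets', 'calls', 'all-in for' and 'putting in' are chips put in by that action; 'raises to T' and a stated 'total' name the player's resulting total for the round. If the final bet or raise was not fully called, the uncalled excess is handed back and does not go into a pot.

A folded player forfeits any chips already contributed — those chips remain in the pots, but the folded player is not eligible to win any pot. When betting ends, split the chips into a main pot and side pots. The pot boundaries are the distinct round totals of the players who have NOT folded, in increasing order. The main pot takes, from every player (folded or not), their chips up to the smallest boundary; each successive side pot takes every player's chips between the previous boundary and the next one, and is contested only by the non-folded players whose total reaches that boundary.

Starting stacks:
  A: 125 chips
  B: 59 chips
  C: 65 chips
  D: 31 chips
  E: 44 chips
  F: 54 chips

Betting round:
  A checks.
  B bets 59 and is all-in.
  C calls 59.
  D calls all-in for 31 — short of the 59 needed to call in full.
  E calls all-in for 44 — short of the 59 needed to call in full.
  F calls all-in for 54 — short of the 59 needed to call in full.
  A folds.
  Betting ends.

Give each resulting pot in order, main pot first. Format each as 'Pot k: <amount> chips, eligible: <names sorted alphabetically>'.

Pot 1: 155 chips, eligible: B, C, D, E, F
Pot 2: 52 chips, eligible: B, C, E, F
Pot 3: 30 chips, eligible: B, C, F
Pot 4: 10 chips, eligible: B, C

Derivation:
Contributions: B=59, C=59, D=31, E=44, F=54
Folded: A
Pot levels (distinct totals of non-folded players): 31, 44, 54, 59
Layer 1-31: 31 each from B, C, D, E, F = 31*5 = 155 chips; eligible B, C, D, E, F
Layer 32-44: 13 each from B, C, E, F = 13*4 = 52 chips; eligible B, C, E, F
Layer 45-54: 10 each from B, C, F = 10*3 = 30 chips; eligible B, C, F
Layer 55-59: 5 each from B, C = 5*2 = 10 chips; eligible B, C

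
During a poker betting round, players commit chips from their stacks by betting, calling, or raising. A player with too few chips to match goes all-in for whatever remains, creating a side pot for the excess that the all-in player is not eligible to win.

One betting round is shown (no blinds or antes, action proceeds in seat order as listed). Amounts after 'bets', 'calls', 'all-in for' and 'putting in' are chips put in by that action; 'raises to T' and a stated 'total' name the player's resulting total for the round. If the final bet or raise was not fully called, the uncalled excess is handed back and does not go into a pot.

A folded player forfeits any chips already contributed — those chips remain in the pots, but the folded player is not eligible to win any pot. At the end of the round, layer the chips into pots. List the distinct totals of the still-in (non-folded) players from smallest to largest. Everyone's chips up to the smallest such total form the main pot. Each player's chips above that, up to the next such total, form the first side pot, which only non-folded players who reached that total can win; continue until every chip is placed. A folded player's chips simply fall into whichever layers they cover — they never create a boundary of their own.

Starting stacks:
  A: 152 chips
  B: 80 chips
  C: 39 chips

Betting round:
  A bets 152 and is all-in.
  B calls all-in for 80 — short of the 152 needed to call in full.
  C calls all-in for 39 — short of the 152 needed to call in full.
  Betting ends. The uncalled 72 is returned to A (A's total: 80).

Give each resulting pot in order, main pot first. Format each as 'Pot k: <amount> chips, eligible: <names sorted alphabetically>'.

Pot 1: 117 chips, eligible: A, B, C
Pot 2: 82 chips, eligible: A, B

Derivation:
Contributions (after 72 returned to A): A=80, B=80, C=39
Pot levels (distinct totals of non-folded players): 39, 80
Layer 1-39: 39 each from A, B, C = 39*3 = 117 chips; eligible A, B, C
Layer 40-80: 41 each from A, B = 41*2 = 82 chips; eligible A, B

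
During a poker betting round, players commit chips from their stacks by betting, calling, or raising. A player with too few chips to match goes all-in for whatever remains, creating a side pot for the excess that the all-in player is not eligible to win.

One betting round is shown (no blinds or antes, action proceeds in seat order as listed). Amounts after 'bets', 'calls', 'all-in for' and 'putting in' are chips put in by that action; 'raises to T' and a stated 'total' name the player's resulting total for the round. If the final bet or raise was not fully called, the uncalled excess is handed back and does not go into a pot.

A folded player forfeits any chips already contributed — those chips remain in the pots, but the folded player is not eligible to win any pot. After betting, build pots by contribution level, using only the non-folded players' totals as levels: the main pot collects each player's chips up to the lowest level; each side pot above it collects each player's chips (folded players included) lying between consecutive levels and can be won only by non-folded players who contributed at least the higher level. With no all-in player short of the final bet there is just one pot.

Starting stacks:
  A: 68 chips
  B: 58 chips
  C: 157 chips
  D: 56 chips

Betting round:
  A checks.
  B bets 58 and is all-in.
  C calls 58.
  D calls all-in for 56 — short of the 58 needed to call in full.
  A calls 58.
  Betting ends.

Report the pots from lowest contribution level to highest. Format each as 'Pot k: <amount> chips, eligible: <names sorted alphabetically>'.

Pot 1: 224 chips, eligible: A, B, C, D
Pot 2: 6 chips, eligible: A, B, C

Derivation:
Contributions: A=58, B=58, C=58, D=56
Pot levels (distinct totals of non-folded players): 56, 58
Layer 1-56: 56 each from A, B, C, D = 56*4 = 224 chips; eligible A, B, C, D
Layer 57-58: 2 each from A, B, C = 2*3 = 6 chips; eligible A, B, C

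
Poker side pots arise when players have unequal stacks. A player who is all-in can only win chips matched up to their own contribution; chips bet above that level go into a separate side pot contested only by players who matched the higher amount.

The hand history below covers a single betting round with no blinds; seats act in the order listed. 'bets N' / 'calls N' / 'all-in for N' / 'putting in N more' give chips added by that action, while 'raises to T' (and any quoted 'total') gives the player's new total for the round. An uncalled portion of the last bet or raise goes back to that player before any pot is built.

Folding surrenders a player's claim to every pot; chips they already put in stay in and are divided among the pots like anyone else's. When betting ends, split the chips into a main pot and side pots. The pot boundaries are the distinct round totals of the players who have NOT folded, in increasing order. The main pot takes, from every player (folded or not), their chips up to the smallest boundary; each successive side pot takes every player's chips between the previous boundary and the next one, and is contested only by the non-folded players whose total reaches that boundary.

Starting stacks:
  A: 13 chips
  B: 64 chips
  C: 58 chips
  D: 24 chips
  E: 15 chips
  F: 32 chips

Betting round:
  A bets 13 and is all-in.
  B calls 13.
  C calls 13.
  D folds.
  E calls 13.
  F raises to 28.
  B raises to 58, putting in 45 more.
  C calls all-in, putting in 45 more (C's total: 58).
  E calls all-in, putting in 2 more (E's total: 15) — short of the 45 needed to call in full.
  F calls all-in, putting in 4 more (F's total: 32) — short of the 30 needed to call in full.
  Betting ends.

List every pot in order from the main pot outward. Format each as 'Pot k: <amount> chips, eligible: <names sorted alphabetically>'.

Pot 1: 65 chips, eligible: A, B, C, E, F
Pot 2: 8 chips, eligible: B, C, E, F
Pot 3: 51 chips, eligible: B, C, F
Pot 4: 52 chips, eligible: B, C

Derivation:
Contributions: A=13, B=58, C=58, E=15, F=32
Folded: D
Pot levels (distinct totals of non-folded players): 13, 15, 32, 58
Layer 1-13: 13 each from A, B, C, E, F = 13*5 = 65 chips; eligible A, B, C, E, F
Layer 14-15: 2 each from B, C, E, F = 2*4 = 8 chips; eligible B, C, E, F
Layer 16-32: 17 each from B, C, F = 17*3 = 51 chips; eligible B, C, F
Layer 33-58: 26 each from B, C = 26*2 = 52 chips; eligible B, C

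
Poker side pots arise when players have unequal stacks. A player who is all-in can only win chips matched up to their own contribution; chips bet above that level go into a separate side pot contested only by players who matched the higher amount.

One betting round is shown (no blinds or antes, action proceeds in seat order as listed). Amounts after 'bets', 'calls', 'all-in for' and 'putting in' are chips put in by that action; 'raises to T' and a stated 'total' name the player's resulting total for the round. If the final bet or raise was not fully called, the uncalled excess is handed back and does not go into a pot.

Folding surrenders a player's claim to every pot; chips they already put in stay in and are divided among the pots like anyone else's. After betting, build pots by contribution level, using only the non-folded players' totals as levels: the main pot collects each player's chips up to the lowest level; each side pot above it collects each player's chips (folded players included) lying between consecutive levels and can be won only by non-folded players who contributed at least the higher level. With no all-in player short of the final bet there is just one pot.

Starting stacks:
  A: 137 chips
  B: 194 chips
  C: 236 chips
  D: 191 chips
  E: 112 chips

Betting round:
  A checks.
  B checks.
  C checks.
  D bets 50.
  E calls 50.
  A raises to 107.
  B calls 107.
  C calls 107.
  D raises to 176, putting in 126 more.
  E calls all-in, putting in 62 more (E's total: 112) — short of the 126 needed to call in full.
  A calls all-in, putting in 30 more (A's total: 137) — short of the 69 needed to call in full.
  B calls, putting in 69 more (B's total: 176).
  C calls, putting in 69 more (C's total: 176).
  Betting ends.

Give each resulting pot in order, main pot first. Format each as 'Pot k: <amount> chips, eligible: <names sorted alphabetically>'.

Contributions: A=137, B=176, C=176, D=176, E=112
Pot levels (distinct totals of non-folded players): 112, 137, 176
Layer 1-112: 112 each from A, B, C, D, E = 112*5 = 560 chips; eligible A, B, C, D, E
Layer 113-137: 25 each from A, B, C, D = 25*4 = 100 chips; eligible A, B, C, D
Layer 138-176: 39 each from B, C, D = 39*3 = 117 chips; eligible B, C, D

Pot 1: 560 chips, eligible: A, B, C, D, E
Pot 2: 100 chips, eligible: A, B, C, D
Pot 3: 117 chips, eligible: B, C, D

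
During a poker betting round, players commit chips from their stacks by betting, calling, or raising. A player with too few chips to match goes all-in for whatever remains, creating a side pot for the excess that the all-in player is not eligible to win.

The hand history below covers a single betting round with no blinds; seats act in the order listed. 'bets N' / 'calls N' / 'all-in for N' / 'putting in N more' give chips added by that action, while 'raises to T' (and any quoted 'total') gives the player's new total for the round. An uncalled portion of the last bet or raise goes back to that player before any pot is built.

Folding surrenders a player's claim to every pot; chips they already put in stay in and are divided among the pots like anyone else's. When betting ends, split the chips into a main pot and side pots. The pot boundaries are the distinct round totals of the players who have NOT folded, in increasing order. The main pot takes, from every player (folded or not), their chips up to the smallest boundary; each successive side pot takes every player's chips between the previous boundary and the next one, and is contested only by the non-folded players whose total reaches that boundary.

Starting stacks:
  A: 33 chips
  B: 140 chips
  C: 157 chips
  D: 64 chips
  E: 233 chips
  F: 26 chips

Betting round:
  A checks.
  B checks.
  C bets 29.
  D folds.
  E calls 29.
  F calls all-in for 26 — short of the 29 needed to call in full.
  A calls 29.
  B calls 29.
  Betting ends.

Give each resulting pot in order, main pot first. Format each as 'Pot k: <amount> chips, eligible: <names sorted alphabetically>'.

Contributions: A=29, B=29, C=29, E=29, F=26
Folded: D
Pot levels (distinct totals of non-folded players): 26, 29
Layer 1-26: 26 each from A, B, C, E, F = 26*5 = 130 chips; eligible A, B, C, E, F
Layer 27-29: 3 each from A, B, C, E = 3*4 = 12 chips; eligible A, B, C, E

Pot 1: 130 chips, eligible: A, B, C, E, F
Pot 2: 12 chips, eligible: A, B, C, E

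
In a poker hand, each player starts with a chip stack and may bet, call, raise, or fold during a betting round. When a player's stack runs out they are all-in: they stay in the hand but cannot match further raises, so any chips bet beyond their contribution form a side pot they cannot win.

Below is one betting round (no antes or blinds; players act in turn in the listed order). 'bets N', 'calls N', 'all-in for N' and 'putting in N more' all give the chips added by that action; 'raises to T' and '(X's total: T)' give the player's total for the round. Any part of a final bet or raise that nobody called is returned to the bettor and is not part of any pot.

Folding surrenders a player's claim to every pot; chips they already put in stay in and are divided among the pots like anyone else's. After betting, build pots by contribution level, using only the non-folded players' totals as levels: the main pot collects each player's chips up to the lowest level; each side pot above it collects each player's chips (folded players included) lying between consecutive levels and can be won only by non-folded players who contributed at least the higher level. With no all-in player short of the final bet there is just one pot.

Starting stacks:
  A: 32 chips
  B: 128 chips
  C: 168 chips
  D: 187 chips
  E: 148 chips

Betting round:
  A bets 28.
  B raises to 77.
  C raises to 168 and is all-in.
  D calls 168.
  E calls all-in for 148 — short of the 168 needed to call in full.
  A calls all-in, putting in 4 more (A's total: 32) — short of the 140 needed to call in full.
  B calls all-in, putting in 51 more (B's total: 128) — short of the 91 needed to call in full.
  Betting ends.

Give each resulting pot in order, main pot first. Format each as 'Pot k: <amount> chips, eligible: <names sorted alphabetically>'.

Contributions: A=32, B=128, C=168, D=168, E=148
Pot levels (distinct totals of non-folded players): 32, 128, 148, 168
Layer 1-32: 32 each from A, B, C, D, E = 32*5 = 160 chips; eligible A, B, C, D, E
Layer 33-128: 96 each from B, C, D, E = 96*4 = 384 chips; eligible B, C, D, E
Layer 129-148: 20 each from C, D, E = 20*3 = 60 chips; eligible C, D, E
Layer 149-168: 20 each from C, D = 20*2 = 40 chips; eligible C, D

Pot 1: 160 chips, eligible: A, B, C, D, E
Pot 2: 384 chips, eligible: B, C, D, E
Pot 3: 60 chips, eligible: C, D, E
Pot 4: 40 chips, eligible: C, D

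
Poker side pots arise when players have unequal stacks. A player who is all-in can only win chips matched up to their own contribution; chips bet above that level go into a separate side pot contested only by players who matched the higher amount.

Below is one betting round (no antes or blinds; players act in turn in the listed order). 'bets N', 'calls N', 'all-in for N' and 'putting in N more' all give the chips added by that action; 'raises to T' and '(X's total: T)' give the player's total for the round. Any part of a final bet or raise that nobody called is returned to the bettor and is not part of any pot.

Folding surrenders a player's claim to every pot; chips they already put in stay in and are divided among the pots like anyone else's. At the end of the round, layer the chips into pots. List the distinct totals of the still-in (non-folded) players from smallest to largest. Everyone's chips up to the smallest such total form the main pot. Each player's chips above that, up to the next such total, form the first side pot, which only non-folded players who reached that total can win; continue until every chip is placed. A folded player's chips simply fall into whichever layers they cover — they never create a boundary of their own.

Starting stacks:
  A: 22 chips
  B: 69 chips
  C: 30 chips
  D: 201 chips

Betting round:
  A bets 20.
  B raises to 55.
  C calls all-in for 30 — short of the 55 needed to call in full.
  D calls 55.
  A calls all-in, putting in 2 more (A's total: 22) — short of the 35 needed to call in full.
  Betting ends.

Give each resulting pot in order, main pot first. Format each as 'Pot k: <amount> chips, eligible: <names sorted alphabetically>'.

Pot 1: 88 chips, eligible: A, B, C, D
Pot 2: 24 chips, eligible: B, C, D
Pot 3: 50 chips, eligible: B, D

Derivation:
Contributions: A=22, B=55, C=30, D=55
Pot levels (distinct totals of non-folded players): 22, 30, 55
Layer 1-22: 22 each from A, B, C, D = 22*4 = 88 chips; eligible A, B, C, D
Layer 23-30: 8 each from B, C, D = 8*3 = 24 chips; eligible B, C, D
Layer 31-55: 25 each from B, D = 25*2 = 50 chips; eligible B, D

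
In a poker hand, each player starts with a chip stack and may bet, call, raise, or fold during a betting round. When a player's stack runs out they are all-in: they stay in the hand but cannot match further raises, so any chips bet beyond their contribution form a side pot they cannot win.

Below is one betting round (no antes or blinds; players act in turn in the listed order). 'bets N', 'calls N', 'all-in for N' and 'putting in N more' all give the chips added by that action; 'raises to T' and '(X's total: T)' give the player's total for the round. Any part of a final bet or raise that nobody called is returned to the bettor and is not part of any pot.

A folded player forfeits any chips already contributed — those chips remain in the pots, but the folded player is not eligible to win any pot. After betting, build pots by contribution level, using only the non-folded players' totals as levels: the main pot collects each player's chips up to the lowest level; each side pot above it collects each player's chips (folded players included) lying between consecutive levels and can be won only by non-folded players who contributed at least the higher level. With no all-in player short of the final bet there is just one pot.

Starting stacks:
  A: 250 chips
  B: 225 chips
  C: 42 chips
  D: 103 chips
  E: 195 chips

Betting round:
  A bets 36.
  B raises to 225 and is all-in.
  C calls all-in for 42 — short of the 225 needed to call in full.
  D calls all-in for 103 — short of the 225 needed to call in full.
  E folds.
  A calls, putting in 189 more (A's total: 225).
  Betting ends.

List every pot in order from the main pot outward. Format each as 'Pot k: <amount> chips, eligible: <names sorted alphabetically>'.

Pot 1: 168 chips, eligible: A, B, C, D
Pot 2: 183 chips, eligible: A, B, D
Pot 3: 244 chips, eligible: A, B

Derivation:
Contributions: A=225, B=225, C=42, D=103
Folded: E
Pot levels (distinct totals of non-folded players): 42, 103, 225
Layer 1-42: 42 each from A, B, C, D = 42*4 = 168 chips; eligible A, B, C, D
Layer 43-103: 61 each from A, B, D = 61*3 = 183 chips; eligible A, B, D
Layer 104-225: 122 each from A, B = 122*2 = 244 chips; eligible A, B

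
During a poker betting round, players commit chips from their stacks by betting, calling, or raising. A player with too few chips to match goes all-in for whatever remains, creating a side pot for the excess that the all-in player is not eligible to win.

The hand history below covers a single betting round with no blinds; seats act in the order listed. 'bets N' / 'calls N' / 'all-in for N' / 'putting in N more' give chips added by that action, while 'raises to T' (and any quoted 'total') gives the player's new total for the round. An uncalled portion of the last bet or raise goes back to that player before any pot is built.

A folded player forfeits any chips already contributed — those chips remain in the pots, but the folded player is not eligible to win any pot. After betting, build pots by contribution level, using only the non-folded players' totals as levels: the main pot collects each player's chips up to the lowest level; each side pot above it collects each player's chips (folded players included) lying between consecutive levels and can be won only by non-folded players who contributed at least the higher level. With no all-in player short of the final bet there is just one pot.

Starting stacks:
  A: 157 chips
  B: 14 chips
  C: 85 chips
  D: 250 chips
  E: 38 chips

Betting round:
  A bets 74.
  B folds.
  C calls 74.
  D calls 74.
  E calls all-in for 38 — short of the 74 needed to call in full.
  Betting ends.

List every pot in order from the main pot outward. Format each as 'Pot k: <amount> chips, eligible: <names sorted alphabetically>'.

Contributions: A=74, C=74, D=74, E=38
Folded: B
Pot levels (distinct totals of non-folded players): 38, 74
Layer 1-38: 38 each from A, C, D, E = 38*4 = 152 chips; eligible A, C, D, E
Layer 39-74: 36 each from A, C, D = 36*3 = 108 chips; eligible A, C, D

Pot 1: 152 chips, eligible: A, C, D, E
Pot 2: 108 chips, eligible: A, C, D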